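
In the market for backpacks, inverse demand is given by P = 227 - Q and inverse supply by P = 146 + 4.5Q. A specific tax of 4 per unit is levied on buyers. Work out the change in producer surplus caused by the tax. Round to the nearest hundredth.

-47.01

Without the tax, 227 - Q = 146 + 4.5Q so Q* = 14.7273 and P* = 212.2727.
With the tax, buyers' net willingness to pay falls by 4: (227 - 4) - Q = 146 + 4.5Q, so Q_t = 14. Buyers pay P_b = 213; sellers receive P_s = P_b - 4 = 209.
Producers lose the trapezoid between P_s and P* out to Q_t plus the triangle from Q_t to Q*: change in PS = 441 - 488.0083 = -47.0083.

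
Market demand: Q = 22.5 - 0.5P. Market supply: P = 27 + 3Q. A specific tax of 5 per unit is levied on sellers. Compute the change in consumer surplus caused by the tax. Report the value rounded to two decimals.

Rewriting demand in inverse form: P = 45 - 2Q.
Pre-tax equilibrium: 45 - 2Q = 27 + 3Q gives Q* = 3.6, P* = 37.8.
With the tax, sellers need 5 more per unit: 45 - 2Q = 27 + 3Q + 5, so Q_t = 2.6. Buyers pay P_b = 39.8; sellers receive P_s = P_b - 5 = 34.8.
CS falls from (1/2)(3.6)(7.2) = 12.96 to (1/2)(2.6)(5.2) = 6.76, a change of -6.2.

-6.20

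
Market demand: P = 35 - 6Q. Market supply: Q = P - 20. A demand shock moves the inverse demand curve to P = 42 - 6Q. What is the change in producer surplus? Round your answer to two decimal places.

2.64

Rewriting supply in inverse form: P = 20 + Q.
Initial equilibrium: Q_0 = 2.1429, P_0 = 22.1429; CS_0 = (1/2)(2.1429)(12.8571) = 13.7755, PS_0 = (1/2)(2.1429)(2.1429) = 2.2959.
New equilibrium: 42 - 6Q = 20 + Q gives Q_1 = 3.1429, P_1 = 23.1429; CS_1 = 29.6327, PS_1 = 4.9388.
Change in producer surplus = 4.9388 - 2.2959 = 2.6429.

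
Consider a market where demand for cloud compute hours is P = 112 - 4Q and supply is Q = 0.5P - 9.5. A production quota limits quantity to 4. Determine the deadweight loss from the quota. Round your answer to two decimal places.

396.75

Rewriting supply in inverse form: P = 19 + 2Q.
Without the quota, 112 - 4Q = 19 + 2Q gives Q* = 15.5.
At Q = 4 the demand price is 112 - 4(4) = 96 and the supply price is 19 + 2(4) = 27.
DWL = (1/2)(gap between curves at 4) x (Q* - 4) = (1/2)(69)(11.5) = 396.75.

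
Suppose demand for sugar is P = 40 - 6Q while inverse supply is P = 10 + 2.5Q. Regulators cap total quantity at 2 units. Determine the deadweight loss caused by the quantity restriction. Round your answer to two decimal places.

9.94

Unrestricted equilibrium: Q* = (40 - 10)/(6 + 2.5) = 3.5294.
At Q = 2 the demand price is 40 - 6(2) = 28 and the supply price is 10 + 2.5(2) = 15.
DWL = (1/2)(gap between curves at 2) x (Q* - 2) = (1/2)(13)(1.5294) = 9.9412.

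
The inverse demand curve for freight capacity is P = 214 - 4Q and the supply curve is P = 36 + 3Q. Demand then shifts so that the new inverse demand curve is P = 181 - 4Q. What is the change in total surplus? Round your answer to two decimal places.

Initial equilibrium: Q_0 = 25.4286, P_0 = 112.2857; CS_0 = (1/2)(25.4286)(101.7143) = 1293.2245, PS_0 = (1/2)(25.4286)(76.2857) = 969.9184.
New equilibrium: 181 - 4Q = 36 + 3Q gives Q_1 = 20.7143, P_1 = 98.1429; CS_1 = 858.1633, PS_1 = 643.6224.
Change in total surplus = (858.1633 + 643.6224) - (1293.2245 + 969.9184) = -761.3571.

-761.36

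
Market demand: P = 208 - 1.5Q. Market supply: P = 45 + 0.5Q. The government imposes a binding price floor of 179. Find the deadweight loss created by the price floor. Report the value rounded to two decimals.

3864.69

Without the control, 208 - 1.5Q = 45 + 0.5Q so Q* = 81.5 and P* = 85.75.
At P = 179, buyers demand (208 - 179)/1.5 = 19.3333 while sellers would supply more, so the quantity traded is 19.3333 at price 179.
At Q = 19.3333 the demand price is 179 and the supply price is 54.6667. Deadweight loss is the triangle between the curves from 19.3333 to 81.5: (1/2)(179 - 54.6667)(81.5 - 19.3333) = 3864.6944.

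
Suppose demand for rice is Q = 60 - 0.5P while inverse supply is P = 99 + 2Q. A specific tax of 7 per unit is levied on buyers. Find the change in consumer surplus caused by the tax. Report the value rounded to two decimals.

Rewriting demand in inverse form: P = 120 - 2Q.
Pre-tax equilibrium: 120 - 2Q = 99 + 2Q gives Q* = 5.25, P* = 109.5.
A tax on buyers shifts demand down by 7: (120 - 7) - 2Q = 99 + 2Q, so Q_t = 3.5. Buyers pay P_b = 113; sellers receive P_s = P_b - 7 = 106.
Consumers lose the trapezoid between P* and P_b out to Q_t plus the triangle from Q_t to Q*: change in CS = 12.25 - 27.5625 = -15.3125.

-15.31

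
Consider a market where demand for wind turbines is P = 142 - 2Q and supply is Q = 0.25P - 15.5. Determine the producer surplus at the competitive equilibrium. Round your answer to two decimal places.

Rewriting supply in inverse form: P = 62 + 4Q.
Set 142 - 2Q = 62 + 4Q, which gives 80 = 6Q, so Q* = 13.3333 and P* = 142 - 2(13.3333) = 115.3333.
Producer surplus is the triangle above supply below P*: (1/2)(13.3333)(115.3333 - 62) = (1/2)(13.3333)(53.3333) = 355.5556.

355.56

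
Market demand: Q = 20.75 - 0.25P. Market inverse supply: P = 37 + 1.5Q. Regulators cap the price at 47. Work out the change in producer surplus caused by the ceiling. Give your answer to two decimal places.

-19.13

Rewriting demand in inverse form: P = 83 - 4Q.
Without the control, 83 - 4Q = 37 + 1.5Q so Q* = 8.3636 and P* = 49.5455.
At P = 47, sellers supply (47 - 37)/1.5 = 6.6667 while buyers want more, so the quantity traded is 6.6667 at price 47.
PS goes from (1/2)(8.3636)(12.5455) = 52.4628 to 33.3333 (computed as (47 - 37)(6.6667) - (1/2)(1.5)(6.6667)^2), a change of -19.1295.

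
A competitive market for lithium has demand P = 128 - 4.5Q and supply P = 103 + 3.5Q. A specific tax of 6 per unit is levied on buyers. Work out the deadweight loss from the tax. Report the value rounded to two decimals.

Without the tax, 128 - 4.5Q = 103 + 3.5Q so Q* = 3.125 and P* = 113.9375.
A tax on buyers shifts demand down by 6: (128 - 6) - 4.5Q = 103 + 3.5Q, so Q_t = 2.375. Buyers pay P_b = 117.3125; sellers receive P_s = P_b - 6 = 111.3125.
Deadweight loss is the triangle between the curves from Q_t to Q*: (1/2)(3.125 - 2.375)(6) = 2.25.

2.25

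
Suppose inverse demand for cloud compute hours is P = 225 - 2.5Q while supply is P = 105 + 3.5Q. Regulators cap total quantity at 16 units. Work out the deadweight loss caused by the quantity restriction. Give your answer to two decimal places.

48.00

Without the quota, 225 - 2.5Q = 105 + 3.5Q gives Q* = 20.
At Q = 16 the demand price is 225 - 2.5(16) = 185 and the supply price is 105 + 3.5(16) = 161.
Deadweight loss is the triangle between the curves from 16 to 20: (1/2)(185 - 161)(20 - 16) = 48.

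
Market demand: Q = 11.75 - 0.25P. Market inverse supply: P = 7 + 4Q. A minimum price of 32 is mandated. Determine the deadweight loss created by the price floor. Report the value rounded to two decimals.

Rewriting demand in inverse form: P = 47 - 4Q.
Without the control, 47 - 4Q = 7 + 4Q so Q* = 5 and P* = 27.
At P = 32, buyers demand (47 - 32)/4 = 3.75 while sellers would supply more, so the quantity traded is 3.75 at price 32.
The lost-trades triangle has base Q* - 3.75 = 1.25 and height equal to the gap between the curves at Q = 3.75, which is 32 - 22 = 10. DWL = (1/2)(1.25)(10) = 6.25.

6.25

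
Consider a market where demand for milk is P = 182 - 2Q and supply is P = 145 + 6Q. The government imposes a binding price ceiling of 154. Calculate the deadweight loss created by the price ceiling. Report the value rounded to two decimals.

Without the control, 182 - 2Q = 145 + 6Q so Q* = 4.625 and P* = 172.75.
At P = 154, sellers supply (154 - 145)/6 = 1.5 while buyers want more, so the quantity traded is 1.5 at price 154.
At Q = 1.5 the demand price is 179 and the supply price is 154. Deadweight loss is the triangle between the curves from 1.5 to 4.625: (1/2)(179 - 154)(4.625 - 1.5) = 39.0625.

39.06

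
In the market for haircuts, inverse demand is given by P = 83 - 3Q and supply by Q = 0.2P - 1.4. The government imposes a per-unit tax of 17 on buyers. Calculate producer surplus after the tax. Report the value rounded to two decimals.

Rewriting supply in inverse form: P = 7 + 5Q.
Without the tax, 83 - 3Q = 7 + 5Q so Q* = 9.5 and P* = 54.5.
A tax on buyers shifts demand down by 17: (83 - 17) - 3Q = 7 + 5Q, so Q_t = 7.375. Buyers pay P_b = 60.875; sellers receive P_s = P_b - 17 = 43.875.
PS = (1/2)(Q_t)(P_s - 7) = (1/2)(7.375)(36.875) = 135.9766.

135.98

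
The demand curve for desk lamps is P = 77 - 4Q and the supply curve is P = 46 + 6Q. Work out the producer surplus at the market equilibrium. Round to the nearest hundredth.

28.83

Equilibrium: 77 - 4Q = 46 + 6Q, so Q* = 3.1 and P* = 64.6.
The supply curve's price intercept is 46, so PS = (1/2)(Q*)(P* - 46) = (1/2)(3.1)(18.6) = 28.83.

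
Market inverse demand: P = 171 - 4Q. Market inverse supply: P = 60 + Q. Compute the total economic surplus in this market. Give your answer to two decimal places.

Equilibrium: 171 - 4Q = 60 + Q, so Q* = 22.2 and P* = 82.2.
CS = (1/2)(22.2)(88.8) = 985.68 and PS = (1/2)(22.2)(22.2) = 246.42, so total surplus = 1232.1.

1232.10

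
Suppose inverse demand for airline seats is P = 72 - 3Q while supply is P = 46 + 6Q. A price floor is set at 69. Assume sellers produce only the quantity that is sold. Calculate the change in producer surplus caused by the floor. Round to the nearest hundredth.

-5.04

Free-market equilibrium: 72 - 3Q = 46 + 6Q gives Q* = 2.8889, P* = 63.3333.
At the floor price 69, quantity demanded is (72 - 69)/3 = 1; demand is the short side, so Q = 1 trades at P = 69.
PS goes from (1/2)(2.8889)(17.3333) = 25.037 to 20 (computed as (69 - 46)(1) - (1/2)(6)(1)^2), a change of -5.037.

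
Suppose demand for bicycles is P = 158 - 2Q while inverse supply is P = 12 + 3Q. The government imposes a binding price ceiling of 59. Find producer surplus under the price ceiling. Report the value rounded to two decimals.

368.17

Free-market equilibrium: 158 - 2Q = 12 + 3Q gives Q* = 29.2, P* = 99.6.
At the ceiling price 59, quantity supplied is (59 - 12)/3 = 15.6667; supply is the short side, so Q = 15.6667 trades at P = 59.
PS is the triangle above supply below 59: (1/2)(15.6667)(59 - 12) = 368.1667.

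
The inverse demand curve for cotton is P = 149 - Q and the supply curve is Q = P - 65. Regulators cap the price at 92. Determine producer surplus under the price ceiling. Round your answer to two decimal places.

Rewriting supply in inverse form: P = 65 + Q.
Free-market equilibrium: 149 - Q = 65 + Q gives Q* = 42, P* = 107.
At the ceiling price 92, quantity supplied is (92 - 65)/1 = 27; supply is the short side, so Q = 27 trades at P = 92.
PS is the triangle above supply below 92: (1/2)(27)(92 - 65) = 364.5.

364.50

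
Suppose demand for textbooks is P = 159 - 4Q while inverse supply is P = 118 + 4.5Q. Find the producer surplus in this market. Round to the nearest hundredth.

Setting demand equal to supply, 41 = 8.5Q, so Q* = 4.8235 and P* = 139.7059.
Producer surplus is the triangle above supply below P*: (1/2)(4.8235)(139.7059 - 118) = (1/2)(4.8235)(21.7059) = 52.3495.

52.35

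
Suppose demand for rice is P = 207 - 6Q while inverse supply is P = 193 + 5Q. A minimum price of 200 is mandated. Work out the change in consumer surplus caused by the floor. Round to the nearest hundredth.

Free-market equilibrium: 207 - 6Q = 193 + 5Q gives Q* = 1.2727, P* = 199.3636.
At the floor price 200, quantity demanded is (207 - 200)/6 = 1.1667; demand is the short side, so Q = 1.1667 trades at P = 200.
CS goes from (1/2)(1.2727)(7.6364) = 4.8595 to 4.0833 (computed as (207 - 200)(1.1667) - (1/2)(6)(1.1667)^2), a change of -0.7762.

-0.78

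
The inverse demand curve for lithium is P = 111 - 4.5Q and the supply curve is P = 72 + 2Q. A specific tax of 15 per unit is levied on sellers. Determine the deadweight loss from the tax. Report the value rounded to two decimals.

17.31

Without the tax, 111 - 4.5Q = 72 + 2Q so Q* = 6 and P* = 84.
With the tax, sellers need 15 more per unit: 111 - 4.5Q = 72 + 2Q + 15, so Q_t = 3.6923. Buyers pay P_b = 94.3846; sellers receive P_s = P_b - 15 = 79.3846.
Deadweight loss is the triangle between the curves from Q_t to Q*: (1/2)(6 - 3.6923)(15) = 17.3077.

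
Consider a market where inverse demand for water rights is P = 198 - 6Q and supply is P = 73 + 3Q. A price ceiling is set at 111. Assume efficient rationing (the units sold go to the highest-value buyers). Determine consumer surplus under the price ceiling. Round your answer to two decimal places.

Free-market equilibrium: 198 - 6Q = 73 + 3Q gives Q* = 13.8889, P* = 114.6667.
At the ceiling price 111, quantity supplied is (111 - 73)/3 = 12.6667; supply is the short side, so Q = 12.6667 trades at P = 111.
The demand price at Q = 12.6667 is 122. CS is the trapezoid between demand and 111 over [0, 12.6667]: (1/2)[(198 - 111) + (122 - 111)](12.6667) = 620.6667.

620.67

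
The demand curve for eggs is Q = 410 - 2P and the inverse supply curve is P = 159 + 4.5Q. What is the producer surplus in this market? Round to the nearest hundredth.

190.44

Rewriting demand in inverse form: P = 205 - 0.5Q.
Set 205 - 0.5Q = 159 + 4.5Q, which gives 46 = 5Q, so Q* = 9.2 and P* = 205 - 0.5(9.2) = 200.4.
PS is the area between P* and the supply curve from 0 to Q*: (1/2)(9.2)(41.4) = 190.44.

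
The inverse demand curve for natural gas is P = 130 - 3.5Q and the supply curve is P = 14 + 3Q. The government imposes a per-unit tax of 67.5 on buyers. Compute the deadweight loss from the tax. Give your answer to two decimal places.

Pre-tax equilibrium: 130 - 3.5Q = 14 + 3Q gives Q* = 17.8462, P* = 67.5385.
With the tax, buyers' net willingness to pay falls by 67.5: (130 - 67.5) - 3.5Q = 14 + 3Q, so Q_t = 7.4615. Buyers pay P_b = 103.8846; sellers receive P_s = P_b - 67.5 = 36.3846.
The welfare triangle lost has base Q* - Q_t = 10.3846 and height t = 67.5, so DWL = (1/2)(10.3846)(67.5) = 350.4808.

350.48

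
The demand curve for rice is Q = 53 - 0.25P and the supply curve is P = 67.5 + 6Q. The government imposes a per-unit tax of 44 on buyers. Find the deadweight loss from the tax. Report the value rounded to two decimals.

Rewriting demand in inverse form: P = 212 - 4Q.
Without the tax, 212 - 4Q = 67.5 + 6Q so Q* = 14.45 and P* = 154.2.
With the tax, buyers' net willingness to pay falls by 44: (212 - 44) - 4Q = 67.5 + 6Q, so Q_t = 10.05. Buyers pay P_b = 171.8; sellers receive P_s = P_b - 44 = 127.8.
The welfare triangle lost has base Q* - Q_t = 4.4 and height t = 44, so DWL = (1/2)(4.4)(44) = 96.8.

96.80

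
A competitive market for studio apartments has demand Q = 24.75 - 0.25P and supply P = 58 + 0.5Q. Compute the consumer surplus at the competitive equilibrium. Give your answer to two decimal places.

Rewriting demand in inverse form: P = 99 - 4Q.
Equilibrium: 99 - 4Q = 58 + 0.5Q, so Q* = 9.1111 and P* = 62.5556.
CS is the area between the demand curve and P* from 0 to Q*: (1/2)(9.1111)(36.4444) = 166.0247.

166.02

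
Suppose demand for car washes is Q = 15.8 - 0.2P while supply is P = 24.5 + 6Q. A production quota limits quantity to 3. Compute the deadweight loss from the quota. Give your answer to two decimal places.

21.01

Rewriting demand in inverse form: P = 79 - 5Q.
Unrestricted equilibrium: Q* = (79 - 24.5)/(5 + 6) = 4.9545.
At Q = 3 the demand price is 79 - 5(3) = 64 and the supply price is 24.5 + 6(3) = 42.5.
DWL = (1/2)(gap between curves at 3) x (Q* - 3) = (1/2)(21.5)(1.9545) = 21.0114.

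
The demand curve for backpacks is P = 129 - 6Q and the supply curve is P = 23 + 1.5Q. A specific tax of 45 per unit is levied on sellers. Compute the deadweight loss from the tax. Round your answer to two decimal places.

Pre-tax equilibrium: 129 - 6Q = 23 + 1.5Q gives Q* = 14.1333, P* = 44.2.
With the tax, sellers need 45 more per unit: 129 - 6Q = 23 + 1.5Q + 45, so Q_t = 8.1333. Buyers pay P_b = 80.2; sellers receive P_s = P_b - 45 = 35.2.
The welfare triangle lost has base Q* - Q_t = 6 and height t = 45, so DWL = (1/2)(6)(45) = 135.

135.00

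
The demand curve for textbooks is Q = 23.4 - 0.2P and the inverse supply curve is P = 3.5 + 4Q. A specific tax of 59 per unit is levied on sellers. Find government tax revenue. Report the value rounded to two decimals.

357.28

Rewriting demand in inverse form: P = 117 - 5Q.
Without the tax, 117 - 5Q = 3.5 + 4Q so Q* = 12.6111 and P* = 53.9444.
With the tax, sellers need 59 more per unit: 117 - 5Q = 3.5 + 4Q + 59, so Q_t = 6.0556. Buyers pay P_b = 86.7222; sellers receive P_s = P_b - 59 = 27.7222.
Tax revenue = t x Q_t = 59 x 6.0556 = 357.2778.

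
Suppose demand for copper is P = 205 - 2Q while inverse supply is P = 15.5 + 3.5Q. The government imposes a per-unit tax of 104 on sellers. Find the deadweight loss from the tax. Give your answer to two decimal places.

Without the tax, 205 - 2Q = 15.5 + 3.5Q so Q* = 34.4545 and P* = 136.0909.
With the tax, sellers need 104 more per unit: 205 - 2Q = 15.5 + 3.5Q + 104, so Q_t = 15.5455. Buyers pay P_b = 173.9091; sellers receive P_s = P_b - 104 = 69.9091.
Deadweight loss is the triangle between the curves from Q_t to Q*: (1/2)(34.4545 - 15.5455)(104) = 983.2727.

983.27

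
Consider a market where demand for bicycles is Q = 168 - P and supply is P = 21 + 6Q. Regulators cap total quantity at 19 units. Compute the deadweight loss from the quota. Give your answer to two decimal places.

14.00

Rewriting demand in inverse form: P = 168 - Q.
Unrestricted equilibrium: Q* = (168 - 21)/(1 + 6) = 21.
At Q = 19 the demand price is 168 - (19) = 149 and the supply price is 21 + 6(19) = 135.
DWL = (1/2)(gap between curves at 19) x (Q* - 19) = (1/2)(14)(2) = 14.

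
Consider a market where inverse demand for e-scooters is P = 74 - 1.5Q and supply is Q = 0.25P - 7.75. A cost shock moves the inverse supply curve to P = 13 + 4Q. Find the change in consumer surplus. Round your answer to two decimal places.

46.41

Rewriting supply in inverse form: P = 31 + 4Q.
Initial equilibrium: Q_0 = 7.8182, P_0 = 62.2727; CS_0 = (1/2)(7.8182)(11.7273) = 45.843, PS_0 = (1/2)(7.8182)(31.2727) = 122.2479.
New equilibrium: 74 - 1.5Q = 13 + 4Q gives Q_1 = 11.0909, P_1 = 57.3636; CS_1 = 92.2562, PS_1 = 246.0165.
Change in consumer surplus = 92.2562 - 45.843 = 46.4132.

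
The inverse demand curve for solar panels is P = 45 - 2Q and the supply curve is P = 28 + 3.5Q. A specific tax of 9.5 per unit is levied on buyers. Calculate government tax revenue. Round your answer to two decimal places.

Pre-tax equilibrium: 45 - 2Q = 28 + 3.5Q gives Q* = 3.0909, P* = 38.8182.
A tax on buyers shifts demand down by 9.5: (45 - 9.5) - 2Q = 28 + 3.5Q, so Q_t = 1.3636. Buyers pay P_b = 42.2727; sellers receive P_s = P_b - 9.5 = 32.7727.
Revenue is the tax times quantity traded: 9.5 x 1.3636 = 12.9545.

12.95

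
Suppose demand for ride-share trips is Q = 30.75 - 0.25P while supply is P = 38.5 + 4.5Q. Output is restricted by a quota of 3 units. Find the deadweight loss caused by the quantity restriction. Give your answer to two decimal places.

204.76

Rewriting demand in inverse form: P = 123 - 4Q.
Unrestricted equilibrium: Q* = (123 - 38.5)/(4 + 4.5) = 9.9412.
At Q = 3 the demand price is 123 - 4(3) = 111 and the supply price is 38.5 + 4.5(3) = 52.
DWL = (1/2)(gap between curves at 3) x (Q* - 3) = (1/2)(59)(6.9412) = 204.7647.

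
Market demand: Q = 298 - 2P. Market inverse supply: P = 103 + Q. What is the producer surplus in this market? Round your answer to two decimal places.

470.22

Rewriting demand in inverse form: P = 149 - 0.5Q.
Set 149 - 0.5Q = 103 + Q, which gives 46 = 1.5Q, so Q* = 30.6667 and P* = 149 - 0.5(30.6667) = 133.6667.
Producer surplus is the triangle above supply below P*: (1/2)(30.6667)(133.6667 - 103) = (1/2)(30.6667)(30.6667) = 470.2222.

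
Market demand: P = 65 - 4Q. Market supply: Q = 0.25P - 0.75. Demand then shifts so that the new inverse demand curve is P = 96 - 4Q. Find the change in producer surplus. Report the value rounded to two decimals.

Rewriting supply in inverse form: P = 3 + 4Q.
Initial equilibrium: Q_0 = 7.75, P_0 = 34; CS_0 = (1/2)(7.75)(31) = 120.125, PS_0 = (1/2)(7.75)(31) = 120.125.
New equilibrium: 96 - 4Q = 3 + 4Q gives Q_1 = 11.625, P_1 = 49.5; CS_1 = 270.2812, PS_1 = 270.2812.
Change in producer surplus = 270.2812 - 120.125 = 150.1562.

150.16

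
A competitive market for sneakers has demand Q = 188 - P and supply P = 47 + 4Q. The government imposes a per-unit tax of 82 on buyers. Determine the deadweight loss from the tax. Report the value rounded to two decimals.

672.40

Rewriting demand in inverse form: P = 188 - Q.
Without the tax, 188 - Q = 47 + 4Q so Q* = 28.2 and P* = 159.8.
A tax on buyers shifts demand down by 82: (188 - 82) - Q = 47 + 4Q, so Q_t = 11.8. Buyers pay P_b = 176.2; sellers receive P_s = P_b - 82 = 94.2.
The welfare triangle lost has base Q* - Q_t = 16.4 and height t = 82, so DWL = (1/2)(16.4)(82) = 672.4.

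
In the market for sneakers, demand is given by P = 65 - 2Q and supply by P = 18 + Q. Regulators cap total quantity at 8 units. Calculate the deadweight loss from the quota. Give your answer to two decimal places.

Without the quota, 65 - 2Q = 18 + Q gives Q* = 15.6667.
At Q = 8 the demand price is 65 - 2(8) = 49 and the supply price is 18 + (8) = 26.
DWL = (1/2)(gap between curves at 8) x (Q* - 8) = (1/2)(23)(7.6667) = 88.1667.

88.17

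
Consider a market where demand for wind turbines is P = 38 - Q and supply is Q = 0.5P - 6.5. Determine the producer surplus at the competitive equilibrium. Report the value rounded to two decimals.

Rewriting supply in inverse form: P = 13 + 2Q.
Equilibrium: 38 - Q = 13 + 2Q, so Q* = 8.3333 and P* = 29.6667.
PS is the area between P* and the supply curve from 0 to Q*: (1/2)(8.3333)(16.6667) = 69.4444.

69.44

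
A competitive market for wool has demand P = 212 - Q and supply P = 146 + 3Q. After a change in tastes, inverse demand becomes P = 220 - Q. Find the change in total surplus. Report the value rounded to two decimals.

Initial equilibrium: Q_0 = 16.5, P_0 = 195.5; CS_0 = (1/2)(16.5)(16.5) = 136.125, PS_0 = (1/2)(16.5)(49.5) = 408.375.
New equilibrium: 220 - Q = 146 + 3Q gives Q_1 = 18.5, P_1 = 201.5; CS_1 = 171.125, PS_1 = 513.375.
Change in total surplus = (171.125 + 513.375) - (136.125 + 408.375) = 140.

140.00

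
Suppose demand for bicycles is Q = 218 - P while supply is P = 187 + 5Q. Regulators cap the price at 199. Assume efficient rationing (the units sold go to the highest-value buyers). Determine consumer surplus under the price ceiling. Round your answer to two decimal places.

Rewriting demand in inverse form: P = 218 - Q.
Free-market equilibrium: 218 - Q = 187 + 5Q gives Q* = 5.1667, P* = 212.8333.
At the ceiling price 199, quantity supplied is (199 - 187)/5 = 2.4; supply is the short side, so Q = 2.4 trades at P = 199.
The demand price at Q = 2.4 is 215.6. CS is the trapezoid between demand and 199 over [0, 2.4]: (1/2)[(218 - 199) + (215.6 - 199)](2.4) = 42.72.

42.72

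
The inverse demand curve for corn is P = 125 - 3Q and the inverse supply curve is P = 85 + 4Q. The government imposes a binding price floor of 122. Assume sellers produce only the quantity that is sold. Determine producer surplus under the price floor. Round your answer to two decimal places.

Without the control, 125 - 3Q = 85 + 4Q so Q* = 5.7143 and P* = 107.8571.
At P = 122, buyers demand (125 - 122)/3 = 1 while sellers would supply more, so the quantity traded is 1 at price 122.
The supply price at Q = 1 is 89. PS is the trapezoid between 122 and supply over [0, 1]: (1/2)[(122 - 85) + (122 - 89)](1) = 35.

35.00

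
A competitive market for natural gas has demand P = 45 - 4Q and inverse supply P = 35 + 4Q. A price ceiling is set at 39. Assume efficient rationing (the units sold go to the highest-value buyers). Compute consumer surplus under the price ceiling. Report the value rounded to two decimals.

4.00

Free-market equilibrium: 45 - 4Q = 35 + 4Q gives Q* = 1.25, P* = 40.
At P = 39, sellers supply (39 - 35)/4 = 1 while buyers want more, so the quantity traded is 1 at price 39.
The demand price at Q = 1 is 41. CS is the trapezoid between demand and 39 over [0, 1]: (1/2)[(45 - 39) + (41 - 39)](1) = 4.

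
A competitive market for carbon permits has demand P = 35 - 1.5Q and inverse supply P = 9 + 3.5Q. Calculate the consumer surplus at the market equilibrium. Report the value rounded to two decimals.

Equilibrium: 35 - 1.5Q = 9 + 3.5Q, so Q* = 5.2 and P* = 27.2.
Consumer surplus is the triangle under demand above P*: (1/2)(5.2)(35 - 27.2) = (1/2)(5.2)(7.8) = 20.28.

20.28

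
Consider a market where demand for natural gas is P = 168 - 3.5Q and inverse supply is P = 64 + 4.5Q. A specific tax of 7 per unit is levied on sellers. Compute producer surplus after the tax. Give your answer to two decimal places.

Pre-tax equilibrium: 168 - 3.5Q = 64 + 4.5Q gives Q* = 13, P* = 122.5.
With the tax, sellers need 7 more per unit: 168 - 3.5Q = 64 + 4.5Q + 7, so Q_t = 12.125. Buyers pay P_b = 125.5625; sellers receive P_s = P_b - 7 = 118.5625.
PS = (1/2)(Q_t)(P_s - 64) = (1/2)(12.125)(54.5625) = 330.7852.

330.79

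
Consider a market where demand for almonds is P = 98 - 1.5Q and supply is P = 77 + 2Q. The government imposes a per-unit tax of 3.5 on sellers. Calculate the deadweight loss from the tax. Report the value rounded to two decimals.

Pre-tax equilibrium: 98 - 1.5Q = 77 + 2Q gives Q* = 6, P* = 89.
With the tax, sellers need 3.5 more per unit: 98 - 1.5Q = 77 + 2Q + 3.5, so Q_t = 5. Buyers pay P_b = 90.5; sellers receive P_s = P_b - 3.5 = 87.
The welfare triangle lost has base Q* - Q_t = 1 and height t = 3.5, so DWL = (1/2)(1)(3.5) = 1.75.

1.75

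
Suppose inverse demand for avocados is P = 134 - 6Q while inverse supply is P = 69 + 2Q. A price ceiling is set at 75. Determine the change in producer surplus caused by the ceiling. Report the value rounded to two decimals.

-57.02

Free-market equilibrium: 134 - 6Q = 69 + 2Q gives Q* = 8.125, P* = 85.25.
At P = 75, sellers supply (75 - 69)/2 = 3 while buyers want more, so the quantity traded is 3 at price 75.
PS goes from (1/2)(8.125)(16.25) = 66.0156 to 9 (computed as (75 - 69)(3) - (1/2)(2)(3)^2), a change of -57.0156.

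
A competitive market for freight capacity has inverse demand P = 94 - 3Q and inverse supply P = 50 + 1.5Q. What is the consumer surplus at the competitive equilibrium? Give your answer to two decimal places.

143.41

Set 94 - 3Q = 50 + 1.5Q, which gives 44 = 4.5Q, so Q* = 9.7778 and P* = 94 - 3(9.7778) = 64.6667.
The demand choke price is 94, so CS = (1/2)(Q*)(94 - P*) = (1/2)(9.7778)(29.3333) = 143.4074.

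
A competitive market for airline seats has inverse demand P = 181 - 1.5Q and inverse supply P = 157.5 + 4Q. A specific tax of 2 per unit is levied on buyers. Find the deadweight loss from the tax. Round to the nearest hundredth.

Pre-tax equilibrium: 181 - 1.5Q = 157.5 + 4Q gives Q* = 4.2727, P* = 174.5909.
With the tax, buyers' net willingness to pay falls by 2: (181 - 2) - 1.5Q = 157.5 + 4Q, so Q_t = 3.9091. Buyers pay P_b = 175.1364; sellers receive P_s = P_b - 2 = 173.1364.
Deadweight loss is the triangle between the curves from Q_t to Q*: (1/2)(4.2727 - 3.9091)(2) = 0.3636.

0.36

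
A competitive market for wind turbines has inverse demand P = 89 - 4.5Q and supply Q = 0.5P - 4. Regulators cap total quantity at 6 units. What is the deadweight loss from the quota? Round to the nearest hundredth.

Rewriting supply in inverse form: P = 8 + 2Q.
Without the quota, 89 - 4.5Q = 8 + 2Q gives Q* = 12.4615.
At Q = 6 the demand price is 89 - 4.5(6) = 62 and the supply price is 8 + 2(6) = 20.
DWL = (1/2)(gap between curves at 6) x (Q* - 6) = (1/2)(42)(6.4615) = 135.6923.

135.69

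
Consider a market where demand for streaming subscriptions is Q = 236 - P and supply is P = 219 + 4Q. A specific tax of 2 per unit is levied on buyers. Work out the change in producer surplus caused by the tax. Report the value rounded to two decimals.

-5.12

Rewriting demand in inverse form: P = 236 - Q.
Without the tax, 236 - Q = 219 + 4Q so Q* = 3.4 and P* = 232.6.
With the tax, buyers' net willingness to pay falls by 2: (236 - 2) - Q = 219 + 4Q, so Q_t = 3. Buyers pay P_b = 233; sellers receive P_s = P_b - 2 = 231.
Producers lose the trapezoid between P_s and P* out to Q_t plus the triangle from Q_t to Q*: change in PS = 18 - 23.12 = -5.12.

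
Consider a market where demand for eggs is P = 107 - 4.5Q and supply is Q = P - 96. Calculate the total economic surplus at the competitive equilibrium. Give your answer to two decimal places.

11.00

Rewriting supply in inverse form: P = 96 + Q.
Equilibrium: 107 - 4.5Q = 96 + Q, so Q* = 2 and P* = 98.
CS = (1/2)(2)(9) = 9 and PS = (1/2)(2)(2) = 2, so total surplus = 11.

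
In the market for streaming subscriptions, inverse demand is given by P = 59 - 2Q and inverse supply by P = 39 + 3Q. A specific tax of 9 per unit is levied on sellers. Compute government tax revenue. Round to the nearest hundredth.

Without the tax, 59 - 2Q = 39 + 3Q so Q* = 4 and P* = 51.
A tax on sellers shifts supply up by 9: 59 - 2Q = 39 + 3Q + 9, so Q_t = 2.2. Buyers pay P_b = 54.6; sellers receive P_s = P_b - 9 = 45.6.
Revenue is the tax times quantity traded: 9 x 2.2 = 19.8.

19.80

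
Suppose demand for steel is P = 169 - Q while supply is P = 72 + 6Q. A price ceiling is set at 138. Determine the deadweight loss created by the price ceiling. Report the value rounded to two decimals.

28.57

Without the control, 169 - Q = 72 + 6Q so Q* = 13.8571 and P* = 155.1429.
At the ceiling price 138, quantity supplied is (138 - 72)/6 = 11; supply is the short side, so Q = 11 trades at P = 138.
The lost-trades triangle has base Q* - 11 = 2.8571 and height equal to the gap between the curves at Q = 11, which is 158 - 138 = 20. DWL = (1/2)(2.8571)(20) = 28.5714.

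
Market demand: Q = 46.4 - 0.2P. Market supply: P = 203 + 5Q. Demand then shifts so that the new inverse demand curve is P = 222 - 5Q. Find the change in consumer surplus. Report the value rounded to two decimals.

-12.00

Rewriting demand in inverse form: P = 232 - 5Q.
Initial equilibrium: Q_0 = 2.9, P_0 = 217.5; CS_0 = (1/2)(2.9)(14.5) = 21.025, PS_0 = (1/2)(2.9)(14.5) = 21.025.
New equilibrium: 222 - 5Q = 203 + 5Q gives Q_1 = 1.9, P_1 = 212.5; CS_1 = 9.025, PS_1 = 9.025.
Change in consumer surplus = 9.025 - 21.025 = -12.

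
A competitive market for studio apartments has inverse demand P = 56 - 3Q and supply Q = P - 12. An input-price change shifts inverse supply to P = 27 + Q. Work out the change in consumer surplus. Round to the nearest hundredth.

Rewriting supply in inverse form: P = 12 + Q.
Initial equilibrium: Q_0 = 11, P_0 = 23; CS_0 = (1/2)(11)(33) = 181.5, PS_0 = (1/2)(11)(11) = 60.5.
New equilibrium: 56 - 3Q = 27 + Q gives Q_1 = 7.25, P_1 = 34.25; CS_1 = 78.8438, PS_1 = 26.2812.
Change in consumer surplus = 78.8438 - 181.5 = -102.6562.

-102.66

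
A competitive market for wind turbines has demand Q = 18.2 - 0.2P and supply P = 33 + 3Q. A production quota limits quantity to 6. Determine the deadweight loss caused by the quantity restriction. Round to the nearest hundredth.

Rewriting demand in inverse form: P = 91 - 5Q.
Unrestricted equilibrium: Q* = (91 - 33)/(5 + 3) = 7.25.
At Q = 6 the demand price is 91 - 5(6) = 61 and the supply price is 33 + 3(6) = 51.
DWL = (1/2)(gap between curves at 6) x (Q* - 6) = (1/2)(10)(1.25) = 6.25.

6.25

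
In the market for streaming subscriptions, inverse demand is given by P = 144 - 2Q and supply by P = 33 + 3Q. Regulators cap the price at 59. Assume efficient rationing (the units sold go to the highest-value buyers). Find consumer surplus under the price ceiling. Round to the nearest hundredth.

661.56

Free-market equilibrium: 144 - 2Q = 33 + 3Q gives Q* = 22.2, P* = 99.6.
At the ceiling price 59, quantity supplied is (59 - 33)/3 = 8.6667; supply is the short side, so Q = 8.6667 trades at P = 59.
The demand price at Q = 8.6667 is 126.6667. CS is the trapezoid between demand and 59 over [0, 8.6667]: (1/2)[(144 - 59) + (126.6667 - 59)](8.6667) = 661.5556.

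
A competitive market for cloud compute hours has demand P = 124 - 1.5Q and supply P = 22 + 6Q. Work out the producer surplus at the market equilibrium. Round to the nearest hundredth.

554.88

Set 124 - 1.5Q = 22 + 6Q, which gives 102 = 7.5Q, so Q* = 13.6 and P* = 124 - 1.5(13.6) = 103.6.
Producer surplus is the triangle above supply below P*: (1/2)(13.6)(103.6 - 22) = (1/2)(13.6)(81.6) = 554.88.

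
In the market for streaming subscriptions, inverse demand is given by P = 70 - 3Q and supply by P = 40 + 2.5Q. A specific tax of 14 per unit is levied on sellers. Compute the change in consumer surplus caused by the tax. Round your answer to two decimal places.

Without the tax, 70 - 3Q = 40 + 2.5Q so Q* = 5.4545 and P* = 53.6364.
With the tax, sellers need 14 more per unit: 70 - 3Q = 40 + 2.5Q + 14, so Q_t = 2.9091. Buyers pay P_b = 61.2727; sellers receive P_s = P_b - 14 = 47.2727.
Consumers lose the trapezoid between P* and P_b out to Q_t plus the triangle from Q_t to Q*: change in CS = 12.6942 - 44.6281 = -31.9339.

-31.93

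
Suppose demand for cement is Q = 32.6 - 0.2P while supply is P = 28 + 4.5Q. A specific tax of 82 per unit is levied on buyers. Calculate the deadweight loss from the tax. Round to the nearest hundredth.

Rewriting demand in inverse form: P = 163 - 5Q.
Pre-tax equilibrium: 163 - 5Q = 28 + 4.5Q gives Q* = 14.2105, P* = 91.9474.
With the tax, buyers' net willingness to pay falls by 82: (163 - 82) - 5Q = 28 + 4.5Q, so Q_t = 5.5789. Buyers pay P_b = 135.1053; sellers receive P_s = P_b - 82 = 53.1053.
The welfare triangle lost has base Q* - Q_t = 8.6316 and height t = 82, so DWL = (1/2)(8.6316)(82) = 353.8947.

353.89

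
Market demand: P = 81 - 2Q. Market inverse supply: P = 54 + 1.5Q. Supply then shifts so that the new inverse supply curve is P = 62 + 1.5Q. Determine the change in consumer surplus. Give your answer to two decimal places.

Initial equilibrium: Q_0 = 7.7143, P_0 = 65.5714; CS_0 = (1/2)(7.7143)(15.4286) = 59.5102, PS_0 = (1/2)(7.7143)(11.5714) = 44.6327.
New equilibrium: 81 - 2Q = 62 + 1.5Q gives Q_1 = 5.4286, P_1 = 70.1429; CS_1 = 29.4694, PS_1 = 22.102.
Change in consumer surplus = 29.4694 - 59.5102 = -30.0408.

-30.04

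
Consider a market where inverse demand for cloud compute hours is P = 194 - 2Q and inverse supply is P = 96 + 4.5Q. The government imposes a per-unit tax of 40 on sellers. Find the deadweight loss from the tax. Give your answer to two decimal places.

Without the tax, 194 - 2Q = 96 + 4.5Q so Q* = 15.0769 and P* = 163.8462.
With the tax, sellers need 40 more per unit: 194 - 2Q = 96 + 4.5Q + 40, so Q_t = 8.9231. Buyers pay P_b = 176.1538; sellers receive P_s = P_b - 40 = 136.1538.
The welfare triangle lost has base Q* - Q_t = 6.1538 and height t = 40, so DWL = (1/2)(6.1538)(40) = 123.0769.

123.08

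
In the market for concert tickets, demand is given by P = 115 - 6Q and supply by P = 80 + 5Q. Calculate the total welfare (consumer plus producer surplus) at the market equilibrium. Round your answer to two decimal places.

Set 115 - 6Q = 80 + 5Q, which gives 35 = 11Q, so Q* = 3.1818 and P* = 115 - 6(3.1818) = 95.9091.
CS = (1/2)(3.1818)(19.0909) = 30.3719 and PS = (1/2)(3.1818)(15.9091) = 25.3099, so total surplus = 55.6818.

55.68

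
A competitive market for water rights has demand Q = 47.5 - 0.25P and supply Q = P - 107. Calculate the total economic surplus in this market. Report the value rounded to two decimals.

688.90

Rewriting demand in inverse form: P = 190 - 4Q.
Rewriting supply in inverse form: P = 107 + Q.
Equilibrium: 190 - 4Q = 107 + Q, so Q* = 16.6 and P* = 123.6.
CS = (1/2)(16.6)(66.4) = 551.12 and PS = (1/2)(16.6)(16.6) = 137.78, so total surplus = 688.9.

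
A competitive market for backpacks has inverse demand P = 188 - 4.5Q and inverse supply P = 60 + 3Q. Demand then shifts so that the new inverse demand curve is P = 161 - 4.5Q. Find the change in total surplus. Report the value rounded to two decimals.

-412.20

Initial equilibrium: Q_0 = 17.0667, P_0 = 111.2; CS_0 = (1/2)(17.0667)(76.8) = 655.36, PS_0 = (1/2)(17.0667)(51.2) = 436.9067.
New equilibrium: 161 - 4.5Q = 60 + 3Q gives Q_1 = 13.4667, P_1 = 100.4; CS_1 = 408.04, PS_1 = 272.0267.
Change in total surplus = (408.04 + 272.0267) - (655.36 + 436.9067) = -412.2.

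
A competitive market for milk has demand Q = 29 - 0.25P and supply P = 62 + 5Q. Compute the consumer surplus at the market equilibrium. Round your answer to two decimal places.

72.00

Rewriting demand in inverse form: P = 116 - 4Q.
Set 116 - 4Q = 62 + 5Q, which gives 54 = 9Q, so Q* = 6 and P* = 116 - 4(6) = 92.
CS is the area between the demand curve and P* from 0 to Q*: (1/2)(6)(24) = 72.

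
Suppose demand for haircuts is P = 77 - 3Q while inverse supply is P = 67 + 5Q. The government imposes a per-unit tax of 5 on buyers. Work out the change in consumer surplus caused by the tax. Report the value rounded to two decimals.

Pre-tax equilibrium: 77 - 3Q = 67 + 5Q gives Q* = 1.25, P* = 73.25.
With the tax, buyers' net willingness to pay falls by 5: (77 - 5) - 3Q = 67 + 5Q, so Q_t = 0.625. Buyers pay P_b = 75.125; sellers receive P_s = P_b - 5 = 70.125.
CS falls from (1/2)(1.25)(3.75) = 2.3438 to (1/2)(0.625)(1.875) = 0.5859, a change of -1.7578.

-1.76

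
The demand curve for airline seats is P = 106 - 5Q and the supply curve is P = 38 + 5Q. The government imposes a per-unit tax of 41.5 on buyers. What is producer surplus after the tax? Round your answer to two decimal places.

Pre-tax equilibrium: 106 - 5Q = 38 + 5Q gives Q* = 6.8, P* = 72.
With the tax, buyers' net willingness to pay falls by 41.5: (106 - 41.5) - 5Q = 38 + 5Q, so Q_t = 2.65. Buyers pay P_b = 92.75; sellers receive P_s = P_b - 41.5 = 51.25.
PS = (1/2)(Q_t)(P_s - 38) = (1/2)(2.65)(13.25) = 17.5562.

17.56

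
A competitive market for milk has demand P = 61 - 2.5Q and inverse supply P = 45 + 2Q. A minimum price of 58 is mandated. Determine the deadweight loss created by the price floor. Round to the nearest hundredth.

12.48

Without the control, 61 - 2.5Q = 45 + 2Q so Q* = 3.5556 and P* = 52.1111.
At the floor price 58, quantity demanded is (61 - 58)/2.5 = 1.2; demand is the short side, so Q = 1.2 trades at P = 58.
At Q = 1.2 the demand price is 58 and the supply price is 47.4. Deadweight loss is the triangle between the curves from 1.2 to 3.5556: (1/2)(58 - 47.4)(3.5556 - 1.2) = 12.4844.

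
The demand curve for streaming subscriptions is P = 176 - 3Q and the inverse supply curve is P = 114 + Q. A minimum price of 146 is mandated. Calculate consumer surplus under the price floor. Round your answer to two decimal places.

150.00

Free-market equilibrium: 176 - 3Q = 114 + Q gives Q* = 15.5, P* = 129.5.
At P = 146, buyers demand (176 - 146)/3 = 10 while sellers would supply more, so the quantity traded is 10 at price 146.
CS is the triangle under demand above 146: (1/2)(10)(176 - 146) = 150.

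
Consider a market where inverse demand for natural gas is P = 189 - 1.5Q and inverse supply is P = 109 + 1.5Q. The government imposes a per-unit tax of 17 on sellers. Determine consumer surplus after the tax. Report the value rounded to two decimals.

330.75

Without the tax, 189 - 1.5Q = 109 + 1.5Q so Q* = 26.6667 and P* = 149.
With the tax, sellers need 17 more per unit: 189 - 1.5Q = 109 + 1.5Q + 17, so Q_t = 21. Buyers pay P_b = 157.5; sellers receive P_s = P_b - 17 = 140.5.
Consumer surplus is the triangle under demand above P_b: (1/2)(21)(189 - 157.5) = 330.75.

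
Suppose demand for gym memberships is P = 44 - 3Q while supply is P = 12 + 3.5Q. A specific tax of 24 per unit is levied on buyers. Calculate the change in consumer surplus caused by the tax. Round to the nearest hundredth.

-34.08

Without the tax, 44 - 3Q = 12 + 3.5Q so Q* = 4.9231 and P* = 29.2308.
A tax on buyers shifts demand down by 24: (44 - 24) - 3Q = 12 + 3.5Q, so Q_t = 1.2308. Buyers pay P_b = 40.3077; sellers receive P_s = P_b - 24 = 16.3077.
CS falls from (1/2)(4.9231)(14.7692) = 36.355 to (1/2)(1.2308)(3.6923) = 2.2722, a change of -34.0828.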